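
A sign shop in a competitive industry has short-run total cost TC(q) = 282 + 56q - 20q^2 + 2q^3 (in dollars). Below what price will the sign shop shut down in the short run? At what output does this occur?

$6 per unit, at q = 5

The firm shuts down when price falls below the minimum of average variable cost. AVC = VC/q = 56 - 20q + 2q^2.
At the minimum of AVC, MC = AVC. MC = 56 - 40q + 6q^2; setting MC = AVC gives 4q^2 - 20q = 0, so q = 5. min AVC = 6.
So the shutdown price is $6.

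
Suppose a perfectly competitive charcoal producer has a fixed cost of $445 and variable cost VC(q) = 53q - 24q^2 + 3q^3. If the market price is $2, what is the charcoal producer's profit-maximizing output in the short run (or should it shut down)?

Shut down

Variable cost is VC = 53q - 24q^2 + 3q^3, so AVC = VC/q = 53 - 24q + 3q^2 and MC = dTC/dq = 53 - 48q + 9q^2.
The AVC parabola has its vertex at q = 24/6 = 4, where AVC = 53 - 24·4 + 3·4^2 = $5.
Since P = $2 < min AVC = $5, price fails to cover variable cost at any output.
Shutting down limits the loss to fixed cost, $445.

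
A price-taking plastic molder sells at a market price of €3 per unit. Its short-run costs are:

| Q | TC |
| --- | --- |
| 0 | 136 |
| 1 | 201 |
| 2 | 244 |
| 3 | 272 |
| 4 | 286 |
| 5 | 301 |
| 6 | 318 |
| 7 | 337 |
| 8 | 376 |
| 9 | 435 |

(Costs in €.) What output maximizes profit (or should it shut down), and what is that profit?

Tabulate TR − TC: Q=0: -136; Q=1: -198; Q=2: -238; Q=3: -263; Q=4: -274; Q=5: -286; Q=6: -300; Q=7: -316; Q=8: -352; Q=9: -408.
Profit is highest at Q = 0. Equivalently, the lowest AVC in the table is 201/7 ≈ €28.71 at Q = 7, and P = €3 falls below it — price never covers variable cost, so the firm shuts down and loses only its fixed cost.

Q = 0 (shut down); profit = -€136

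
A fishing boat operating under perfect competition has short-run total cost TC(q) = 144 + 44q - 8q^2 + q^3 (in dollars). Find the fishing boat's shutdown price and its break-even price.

Shutdown price = $28; break-even price = $56

AVC = 44 - 8q + q^2; minimized at q = 4, giving min AVC = $28. That is the shutdown price.
ATC = 144/q + 44 - 8q + q^2. Setting dATC/dq = −144/q^2 − 8 + 2q = 0 gives q = 6 (since 2·6^3 − 8·6^2 = 144).
min ATC = 144/6 + 44 − 8·6 + 6^2 = $56. That is the break-even price.
For $28 ≤ P < $56 the firm produces at a loss; below $28 it shuts down.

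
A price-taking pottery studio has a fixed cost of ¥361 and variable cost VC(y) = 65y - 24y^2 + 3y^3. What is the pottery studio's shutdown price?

The shutdown price is the minimum of AVC. VC = 65y - 24y^2 + 3y^3, so AVC = 65 - 24y + 3y^2.
At the minimum of AVC, MC = AVC. MC = 65 - 48y + 9y^2; setting MC = AVC gives 6y^2 - 24y = 0, so y = 4. min AVC = 17.
So the shutdown price is ¥17.

¥17 per unit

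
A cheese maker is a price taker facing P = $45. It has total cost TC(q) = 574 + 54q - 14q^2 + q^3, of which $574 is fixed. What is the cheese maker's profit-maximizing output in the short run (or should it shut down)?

Produce at q = 9

Variable cost is VC = 54q - 14q^2 + q^3, so AVC = VC/q = 54 - 14q + q^2 and MC = dTC/dq = 54 - 28q + 3q^2.
The AVC parabola has its vertex at q = 14/2 = 7, where AVC = 54 - 14·7 + 7^2 = $5.
P = $45 exceeds min AVC = $5, so the firm stays open.
P = MC gives 9 - 28q + 3q^2 = 0, with roots 1/3 and 9. Take the larger (rising MC): q* = 9.
Check: AVC at q = 9 is $9 ≤ P, so revenue covers variable cost.
Profit = P·q − TC = 45·9 − 655 = -$250, a loss, but smaller than the $574 fixed cost the firm would lose by shutting down.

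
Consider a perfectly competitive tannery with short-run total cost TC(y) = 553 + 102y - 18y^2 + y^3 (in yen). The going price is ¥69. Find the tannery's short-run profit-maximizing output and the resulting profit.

Profit = -¥69 at y = 11

AVC = 102 - 18y + y^2 has its minimum ¥21 at y = 9; price ¥69 clears that bar, so the firm operates.
MC = 102 - 36y + 3y^2. Setting P = MC and taking the root on the rising branch gives y* = 11.
TR = 69·11 = 759. TC = 553 + 275 = 828. Profit = 759 − 828 = -¥69.
That loss of ¥69 beats the ¥553 the firm would lose by shutting down; producing recovers ¥484 of fixed cost.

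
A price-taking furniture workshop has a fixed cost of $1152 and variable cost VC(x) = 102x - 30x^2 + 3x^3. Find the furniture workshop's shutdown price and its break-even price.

Shutdown price = min AVC. AVC = 102 - 30x + 3x^2, with vertex at x = 5 and minimum $27.
ATC = 1152/x + 102 - 30x + 3x^2. Setting dATC/dx = −1152/x^2 − 30 + 6x = 0 gives x = 8 (since 6·8^3 − 30·8^2 = 1152).
min ATC = 1152/8 + 102 − 30·8 + 3·8^2 = $198. That is the break-even price.
Between these two prices the firm operates at a loss; above $198 it earns a profit.

Shutdown price = $27; break-even price = $198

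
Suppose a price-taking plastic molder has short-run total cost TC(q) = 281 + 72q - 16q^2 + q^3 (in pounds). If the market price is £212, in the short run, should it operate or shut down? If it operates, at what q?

Strip out fixed cost: VC = 72q - 16q^2 + q^3. Then AVC = 72 - 16q + q^2 and MC = 72 - 32q + 3q^2.
AVC hits its minimum where MC = AVC, at q = 8, giving min AVC = 72 - 16·8 + 8^2 = £8.
Since P = £212 ≥ min AVC = £8, price covers variable cost and the firm should produce.
Set P = MC: 212 = 72 - 32q + 3q^2 → -140 - 32q + 3q^2 = 0. The roots are q = -10/3 and q = 14; the profit-maximizing output is on the rising part of MC, so q* = 14.
Check: AVC at q = 14 is £44 ≤ P, so revenue covers variable cost.
Profit = P·q − TC = 212·14 − 897 = £2071.

Produce at q = 14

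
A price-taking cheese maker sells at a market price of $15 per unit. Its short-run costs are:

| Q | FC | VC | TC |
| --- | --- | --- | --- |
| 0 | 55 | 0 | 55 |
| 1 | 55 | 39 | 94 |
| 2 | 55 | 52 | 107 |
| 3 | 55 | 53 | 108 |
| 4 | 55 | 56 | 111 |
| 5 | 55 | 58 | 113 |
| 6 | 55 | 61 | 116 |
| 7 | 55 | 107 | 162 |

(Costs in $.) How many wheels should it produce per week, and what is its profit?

Q = 6; profit = -$26

Tabulate TR − TC: Q=0: -55; Q=1: -79; Q=2: -77; Q=3: -63; Q=4: -51; Q=5: -38; Q=6: -26; Q=7: -57.
Profit is maximized at Q = 6. AVC there is 61/6 = $10.17 ≤ P, so producing beats shutting down (which would give -$55).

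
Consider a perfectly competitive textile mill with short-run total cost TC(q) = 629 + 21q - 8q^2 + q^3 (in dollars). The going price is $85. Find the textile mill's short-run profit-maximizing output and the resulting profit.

AVC = 21 - 8q + q^2 has its minimum $5 at q = 4; price $85 clears that bar, so the firm operates.
With MC = 21 - 16q + 3q^2, P = MC on the upward-sloping part at q* = 8.
TR = 85·8 = 680. TC = 629 + 168 = 797. Profit = 680 − 797 = -$117.
Shutting down would mean losing the fixed cost of $629, so operating at a loss of $117 is better by $512.

Profit = -$117 at q = 8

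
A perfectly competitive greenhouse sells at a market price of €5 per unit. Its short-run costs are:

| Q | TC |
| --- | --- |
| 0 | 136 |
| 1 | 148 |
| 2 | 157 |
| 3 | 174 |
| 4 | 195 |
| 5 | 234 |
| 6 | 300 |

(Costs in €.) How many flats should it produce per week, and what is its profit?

Compute π = P·Q − TC at each output: Q=0: -136; Q=1: -143; Q=2: -147; Q=3: -159; Q=4: -175; Q=5: -209; Q=6: -270.
Profit is highest at Q = 0. Equivalently, the lowest AVC in the table is 21/2 ≈ €10.50 at Q = 2, and P = €5 falls below it — price never covers variable cost, so the firm shuts down and loses only its fixed cost.

Q = 0 (shut down); profit = -€136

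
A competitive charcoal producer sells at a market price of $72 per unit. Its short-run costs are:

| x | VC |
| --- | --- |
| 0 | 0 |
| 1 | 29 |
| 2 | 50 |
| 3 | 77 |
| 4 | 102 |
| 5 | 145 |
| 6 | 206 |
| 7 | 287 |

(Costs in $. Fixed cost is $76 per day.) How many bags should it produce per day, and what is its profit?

Tabulate TR − TC: x=0: -76; x=1: -33; x=2: 18; x=3: 63; x=4: 110; x=5: 139; x=6: 150; x=7: 141.
Profit is maximized at x = 6. AVC there is 206/6 = $34.33 ≤ P, so producing beats shutting down (which would give -$76).

x = 6; profit = $150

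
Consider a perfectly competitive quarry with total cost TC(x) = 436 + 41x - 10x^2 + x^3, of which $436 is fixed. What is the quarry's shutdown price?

$16 per unit

Short-run supply begins at min AVC. From VC = 41x - 10x^2 + x^3, AVC = 41 - 10x + x^2.
dAVC/dx = -10 + 2x = 0 gives x = 5. min AVC = 41 - 10·5 + 5^2 = 16.
For P < $16 the firm produces nothing.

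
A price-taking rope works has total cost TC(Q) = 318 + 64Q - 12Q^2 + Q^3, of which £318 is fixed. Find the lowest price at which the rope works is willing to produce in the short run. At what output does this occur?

The shutdown price is the minimum of AVC. VC = 64Q - 12Q^2 + Q^3, so AVC = 64 - 12Q + Q^2.
At the minimum of AVC, MC = AVC. MC = 64 - 24Q + 3Q^2; setting MC = AVC gives 2Q^2 - 12Q = 0, so Q = 6. min AVC = 28.
The firm shuts down for any P below £28.

£28 per unit, at Q = 6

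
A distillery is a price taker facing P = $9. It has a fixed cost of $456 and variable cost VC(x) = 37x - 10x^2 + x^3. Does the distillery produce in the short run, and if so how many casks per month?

From TC, MC = TC'(x) = 37 - 20x + 3x^2 and AVC = VC/x = 37 - 10x + x^2.
AVC is minimized where dAVC/dx = -10 + 2x = 0, at x = 5; min AVC = 37 - 10·5 + 5^2 = $12.
Since P = $9 < min AVC = $12, price fails to cover variable cost at any output.
Shutting down limits the loss to fixed cost, $456.

Shut down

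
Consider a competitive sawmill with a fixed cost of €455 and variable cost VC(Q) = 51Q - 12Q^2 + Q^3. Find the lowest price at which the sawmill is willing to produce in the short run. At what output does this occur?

The firm shuts down when price falls below the minimum of average variable cost. AVC = VC/Q = 51 - 12Q + Q^2.
dAVC/dQ = -12 + 2Q = 0 gives Q = 6. min AVC = 51 - 12·6 + 6^2 = 15.
So the shutdown price is €15.

€15 per unit, at Q = 6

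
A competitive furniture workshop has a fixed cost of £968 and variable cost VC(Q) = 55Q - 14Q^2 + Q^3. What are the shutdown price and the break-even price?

Shutdown price = min AVC. AVC = 55 - 14Q + Q^2, with vertex at Q = 7 and minimum £6.
ATC = 968/Q + 55 - 14Q + Q^2. Setting dATC/dQ = −968/Q^2 − 14 + 2Q = 0 gives Q = 11 (since 2·11^3 − 14·11^2 = 968).
min ATC = 968/11 + 55 − 14·11 + 11^2 = £110. That is the break-even price.
Between these two prices the firm operates at a loss; above £110 it earns a profit.

Shutdown price = £6; break-even price = £110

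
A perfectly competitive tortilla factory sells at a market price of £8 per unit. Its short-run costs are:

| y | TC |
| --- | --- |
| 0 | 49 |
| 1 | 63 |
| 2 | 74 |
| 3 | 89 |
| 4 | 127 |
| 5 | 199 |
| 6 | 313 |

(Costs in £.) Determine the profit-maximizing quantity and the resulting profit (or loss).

y = 0 (shut down); profit = -£49

Profit at each row (π = 8y − TC): y=0: -49; y=1: -55; y=2: -58; y=3: -65; y=4: -95; y=5: -159; y=6: -265.
Profit is highest at y = 0. Equivalently, the lowest AVC in the table is 25/2 ≈ £12.50 at y = 2, and P = £8 falls below it — price never covers variable cost, so the firm shuts down and loses only its fixed cost.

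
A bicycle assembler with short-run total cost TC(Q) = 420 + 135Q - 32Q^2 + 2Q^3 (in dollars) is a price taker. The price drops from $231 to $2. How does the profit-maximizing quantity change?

Output falls from 12 to 0 (the firm shuts down)

AVC = 135 - 32Q + 2Q^2, minimized at Q = 8 where min AVC = $7. MC = 135 - 64Q + 6Q^2.
With P = $231 above the shutdown price, P = MC gives Q = 12.
At P = $2 < min AVC = $7, price no longer covers variable cost at any output, so the firm shuts down: Q = 0.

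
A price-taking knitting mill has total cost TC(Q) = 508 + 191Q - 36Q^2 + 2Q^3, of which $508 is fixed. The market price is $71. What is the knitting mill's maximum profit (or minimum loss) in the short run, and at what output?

AVC = 191 - 36Q + 2Q^2 has its minimum $29 at Q = 9; price $71 clears that bar, so the firm operates.
With MC = 191 - 72Q + 6Q^2, P = MC on the upward-sloping part at Q* = 10.
TR = 71·10 = 710. TC = 508 + 310 = 818. Profit = 710 − 818 = -$108.
That loss of $108 beats the $508 the firm would lose by shutting down; producing recovers $400 of fixed cost.

Profit = -$108 at Q = 10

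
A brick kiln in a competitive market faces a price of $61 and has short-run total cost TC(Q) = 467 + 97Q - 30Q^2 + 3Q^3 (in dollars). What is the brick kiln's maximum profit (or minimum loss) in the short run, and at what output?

Profit = -$251 at Q = 6

AVC = 97 - 30Q + 3Q^2; min AVC = $22 at Q = 5. Since P = $61 ≥ min AVC, the firm produces.
MC = 97 - 60Q + 9Q^2. Setting P = MC and taking the root on the rising branch gives Q* = 6.
TR = 61·6 = 366. TC = 467 + 150 = 617. Profit = 366 − 617 = -$251.
By producing, the firm covers all variable cost plus $216 of fixed cost; shutting down would lose the full $467.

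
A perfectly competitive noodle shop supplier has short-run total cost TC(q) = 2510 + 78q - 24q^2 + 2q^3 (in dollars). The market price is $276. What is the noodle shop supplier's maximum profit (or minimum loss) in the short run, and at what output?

Profit = -$90 at q = 11

AVC = 78 - 24q + 2q^2 has its minimum $6 at q = 6; price $276 clears that bar, so the firm operates.
MC = 78 - 48q + 6q^2. Setting P = MC and taking the root on the rising branch gives q* = 11.
TR = 276·11 = 3036. TC = 2510 + 616 = 3126. Profit = 3036 − 3126 = -$90.
Shutting down would mean losing the fixed cost of $2510, so operating at a loss of $90 is better by $2420.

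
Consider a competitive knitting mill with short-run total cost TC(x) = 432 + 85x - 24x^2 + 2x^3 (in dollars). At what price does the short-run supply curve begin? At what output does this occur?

The shutdown price is the minimum of AVC. VC = 85x - 24x^2 + 2x^3, so AVC = 85 - 24x + 2x^2.
At the minimum of AVC, MC = AVC. MC = 85 - 48x + 6x^2; setting MC = AVC gives 4x^2 - 24x = 0, so x = 6. min AVC = 13.
So the shutdown price is $13.

$13 per unit, at x = 6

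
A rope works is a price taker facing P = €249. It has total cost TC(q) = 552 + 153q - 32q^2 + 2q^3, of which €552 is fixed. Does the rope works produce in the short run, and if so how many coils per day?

From TC, MC = TC'(q) = 153 - 64q + 6q^2 and AVC = VC/q = 153 - 32q + 2q^2.
AVC is minimized where dAVC/dq = -32 + 4q = 0, at q = 8; min AVC = 153 - 32·8 + 2·8^2 = €25.
Because €249 ≥ €25, revenue can cover variable cost; the firm operates.
Set P = MC: 249 = 153 - 64q + 6q^2 → -96 - 64q + 6q^2 = 0. The roots are q = -4/3 and q = 12; the profit-maximizing output is on the rising part of MC, so q* = 12.
Check: AVC at q = 12 is €57 ≤ P, so revenue covers variable cost.
Profit = P·q − TC = 249·12 − 1236 = €1752.

Produce at q = 12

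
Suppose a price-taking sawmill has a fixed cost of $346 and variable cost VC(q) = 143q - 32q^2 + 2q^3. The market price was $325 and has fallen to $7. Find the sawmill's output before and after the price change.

MC = 143 - 64q + 6q^2; the shutdown threshold is min AVC = $15 (at q = 8).
With P = $325 above the shutdown price, P = MC gives q = 13.
At P = $7 < min AVC = $15, price no longer covers variable cost at any output, so the firm shuts down: q = 0.

Output falls from 13 to 0 (the firm shuts down)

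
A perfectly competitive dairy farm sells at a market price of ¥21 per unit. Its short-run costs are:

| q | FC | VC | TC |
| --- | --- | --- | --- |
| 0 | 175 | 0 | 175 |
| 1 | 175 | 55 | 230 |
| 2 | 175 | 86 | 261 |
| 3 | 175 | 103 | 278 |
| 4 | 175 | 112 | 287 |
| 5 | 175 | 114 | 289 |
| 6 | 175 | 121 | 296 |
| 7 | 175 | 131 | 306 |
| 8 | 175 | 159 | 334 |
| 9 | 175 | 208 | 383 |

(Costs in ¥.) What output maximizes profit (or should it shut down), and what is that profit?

q = 7; profit = -¥159

Profit at each row (π = 21q − TC): q=0: -175; q=1: -209; q=2: -219; q=3: -215; q=4: -203; q=5: -184; q=6: -170; q=7: -159; q=8: -166; q=9: -194.
Profit is maximized at q = 7. AVC there is 131/7 = ¥18.71 ≤ P, so producing beats shutting down (which would give -¥175).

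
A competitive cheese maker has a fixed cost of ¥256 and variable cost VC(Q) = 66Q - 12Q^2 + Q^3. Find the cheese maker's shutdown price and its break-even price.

Shutdown price = ¥30; break-even price = ¥66

AVC = 66 - 12Q + Q^2; minimized at Q = 6, giving min AVC = ¥30. That is the shutdown price.
ATC = 256/Q + 66 - 12Q + Q^2. Setting dATC/dQ = −256/Q^2 − 12 + 2Q = 0 gives Q = 8 (since 2·8^3 − 12·8^2 = 256).
min ATC = 256/8 + 66 − 12·8 + 8^2 = ¥66. That is the break-even price.
Between these two prices the firm operates at a loss; above ¥66 it earns a profit.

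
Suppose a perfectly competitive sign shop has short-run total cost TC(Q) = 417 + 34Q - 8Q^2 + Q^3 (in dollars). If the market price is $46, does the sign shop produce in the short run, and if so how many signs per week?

Produce at Q = 6

From TC, MC = TC'(Q) = 34 - 16Q + 3Q^2 and AVC = VC/Q = 34 - 8Q + Q^2.
AVC is minimized where dAVC/dQ = -8 + 2Q = 0, at Q = 4; min AVC = 34 - 8·4 + 4^2 = $18.
P = $46 exceeds min AVC = $18, so the firm stays open.
Set P = MC: 46 = 34 - 16Q + 3Q^2 → -12 - 16Q + 3Q^2 = 0. The roots are Q = -2/3 and Q = 6; the profit-maximizing output is on the rising part of MC, so Q* = 6.
Check: AVC at Q = 6 is $22 ≤ P, so revenue covers variable cost.
Profit = P·Q − TC = 46·6 − 549 = -$273, a loss, but smaller than the $417 fixed cost the firm would lose by shutting down.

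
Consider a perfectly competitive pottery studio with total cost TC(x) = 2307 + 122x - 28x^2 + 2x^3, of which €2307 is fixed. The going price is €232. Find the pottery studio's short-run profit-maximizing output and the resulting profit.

Profit = -€371 at x = 11

AVC = 122 - 28x + 2x^2; min AVC = €24 at x = 7. Since P = €232 ≥ min AVC, the firm produces.
MC = 122 - 56x + 6x^2. Setting P = MC and taking the root on the rising branch gives x* = 11.
TR = 232·11 = 2552. TC = 2307 + 616 = 2923. Profit = 2552 − 2923 = -€371.
Shutting down would mean losing the fixed cost of €2307, so operating at a loss of €371 is better by €1936.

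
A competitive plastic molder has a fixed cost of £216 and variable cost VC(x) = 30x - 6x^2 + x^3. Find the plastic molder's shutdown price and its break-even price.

Shutdown price = £21; break-even price = £66

AVC = 30 - 6x + x^2; minimized at x = 3, giving min AVC = £21. That is the shutdown price.
ATC = 216/x + 30 - 6x + x^2. Setting dATC/dx = −216/x^2 − 6 + 2x = 0 gives x = 6 (since 2·6^3 − 6·6^2 = 216).
min ATC = 216/6 + 30 − 6·6 + 6^2 = £66. That is the break-even price.
For £21 ≤ P < £66 the firm produces at a loss; below £21 it shuts down.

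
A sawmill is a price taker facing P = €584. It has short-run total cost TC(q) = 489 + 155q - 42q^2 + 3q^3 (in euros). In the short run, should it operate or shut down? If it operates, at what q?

Strip out fixed cost: VC = 155q - 42q^2 + 3q^3. Then AVC = 155 - 42q + 3q^2 and MC = 155 - 84q + 9q^2.
AVC is minimized where dAVC/dq = -42 + 6q = 0, at q = 7; min AVC = 155 - 42·7 + 3·7^2 = €8.
Since P = €584 ≥ min AVC = €8, price covers variable cost and the firm should produce.
Solving P = MC: -429 - 84q + 9q^2 = 0 ⇒ q = -11/3 or 13. On the upward-sloping branch, q* = 13.
Check: AVC at q = 13 is €116 ≤ P, so revenue covers variable cost.
Profit = P·q − TC = 584·13 − 1997 = €5595.

Produce at q = 13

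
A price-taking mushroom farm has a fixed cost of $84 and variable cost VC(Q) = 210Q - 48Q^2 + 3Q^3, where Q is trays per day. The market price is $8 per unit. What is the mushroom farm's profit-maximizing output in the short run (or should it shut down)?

Shut down

Variable cost is VC = 210Q - 48Q^2 + 3Q^3, so AVC = VC/Q = 210 - 48Q + 3Q^2 and MC = dTC/dQ = 210 - 96Q + 9Q^2.
AVC hits its minimum where MC = AVC, at Q = 8, giving min AVC = 210 - 48·8 + 3·8^2 = $18.
With P < min AVC ($8 < $18), every unit sold adds to the loss.
Shutting down limits the loss to fixed cost, $84.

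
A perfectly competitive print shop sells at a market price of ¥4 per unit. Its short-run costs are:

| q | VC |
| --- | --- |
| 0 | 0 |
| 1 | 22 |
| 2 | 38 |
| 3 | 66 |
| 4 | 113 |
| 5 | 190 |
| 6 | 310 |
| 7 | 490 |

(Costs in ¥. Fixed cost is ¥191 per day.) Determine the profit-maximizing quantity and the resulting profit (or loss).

q = 0 (shut down); profit = -¥191

Tabulate TR − TC: q=0: -191; q=1: -209; q=2: -221; q=3: -245; q=4: -288; q=5: -361; q=6: -477; q=7: -653.
Profit is highest at q = 0. Equivalently, the lowest AVC in the table is 38/2 ≈ ¥19 at q = 2, and P = ¥4 falls below it — price never covers variable cost, so the firm shuts down and loses only its fixed cost.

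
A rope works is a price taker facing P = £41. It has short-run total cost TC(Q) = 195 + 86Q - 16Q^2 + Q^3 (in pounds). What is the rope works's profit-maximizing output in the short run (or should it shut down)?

Produce at Q = 9

From TC, MC = TC'(Q) = 86 - 32Q + 3Q^2 and AVC = VC/Q = 86 - 16Q + Q^2.
AVC hits its minimum where MC = AVC, at Q = 8, giving min AVC = 86 - 16·8 + 8^2 = £22.
P = £41 exceeds min AVC = £22, so the firm stays open.
Solving P = MC: 45 - 32Q + 3Q^2 = 0 ⇒ Q = 5/3 or 9. On the upward-sloping branch, Q* = 9.
Check: AVC at Q = 9 is £23 ≤ P, so revenue covers variable cost.
Profit = P·Q − TC = 41·9 − 402 = -£33, a loss, but smaller than the £195 fixed cost the firm would lose by shutting down.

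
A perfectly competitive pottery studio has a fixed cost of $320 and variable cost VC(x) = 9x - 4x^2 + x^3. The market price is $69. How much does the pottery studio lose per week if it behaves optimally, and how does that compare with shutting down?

Profit = -$32 at x = 6

AVC = 9 - 4x + x^2; min AVC = $5 at x = 2. Since P = $69 ≥ min AVC, the firm produces.
With MC = 9 - 8x + 3x^2, P = MC on the upward-sloping part at x* = 6.
TR = 69·6 = 414. TC = 320 + 126 = 446. Profit = 414 − 446 = -$32.
By producing, the firm covers all variable cost plus $288 of fixed cost; shutting down would lose the full $320.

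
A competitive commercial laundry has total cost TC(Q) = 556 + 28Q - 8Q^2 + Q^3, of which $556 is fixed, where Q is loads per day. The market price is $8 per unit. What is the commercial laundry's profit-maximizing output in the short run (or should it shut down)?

Strip out fixed cost: VC = 28Q - 8Q^2 + Q^3. Then AVC = 28 - 8Q + Q^2 and MC = 28 - 16Q + 3Q^2.
The AVC parabola has its vertex at Q = 8/2 = 4, where AVC = 28 - 8·4 + 4^2 = $12.
With P < min AVC ($8 < $12), every unit sold adds to the loss.
The firm minimizes its loss by shutting down and losing only its fixed cost of $556.

Shut down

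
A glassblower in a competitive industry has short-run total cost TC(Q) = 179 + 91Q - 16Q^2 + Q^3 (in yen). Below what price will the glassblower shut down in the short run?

¥27 per unit

The firm shuts down when price falls below the minimum of average variable cost. AVC = VC/Q = 91 - 16Q + Q^2.
dAVC/dQ = -16 + 2Q = 0 gives Q = 8. min AVC = 91 - 16·8 + 8^2 = 27.
For P < ¥27 the firm produces nothing.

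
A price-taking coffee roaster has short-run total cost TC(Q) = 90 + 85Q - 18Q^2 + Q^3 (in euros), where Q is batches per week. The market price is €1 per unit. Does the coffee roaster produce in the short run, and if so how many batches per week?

Shut down

From TC, MC = TC'(Q) = 85 - 36Q + 3Q^2 and AVC = VC/Q = 85 - 18Q + Q^2.
AVC is minimized where dAVC/dQ = -18 + 2Q = 0, at Q = 9; min AVC = 85 - 18·9 + 9^2 = €4.
P = €1 lies below min AVC = €4; no output level covers variable cost.
Shutting down limits the loss to fixed cost, €90.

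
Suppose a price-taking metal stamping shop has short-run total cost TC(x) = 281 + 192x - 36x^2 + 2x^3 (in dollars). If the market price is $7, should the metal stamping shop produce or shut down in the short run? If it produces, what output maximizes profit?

Shut down

Strip out fixed cost: VC = 192x - 36x^2 + 2x^3. Then AVC = 192 - 36x + 2x^2 and MC = 192 - 72x + 6x^2.
The AVC parabola has its vertex at x = 36/4 = 9, where AVC = 192 - 36·9 + 2·9^2 = $30.
P = $7 lies below min AVC = $30; no output level covers variable cost.
Shutting down limits the loss to fixed cost, $281.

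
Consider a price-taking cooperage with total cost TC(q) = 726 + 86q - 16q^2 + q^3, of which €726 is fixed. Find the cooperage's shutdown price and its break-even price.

Shutdown price = min AVC. AVC = 86 - 16q + q^2, with vertex at q = 8 and minimum €22.
ATC = 726/q + 86 - 16q + q^2. Setting dATC/dq = −726/q^2 − 16 + 2q = 0 gives q = 11 (since 2·11^3 − 16·11^2 = 726).
min ATC = 726/11 + 86 − 16·11 + 11^2 = €97. That is the break-even price.
Between these two prices the firm operates at a loss; above €97 it earns a profit.

Shutdown price = €22; break-even price = €97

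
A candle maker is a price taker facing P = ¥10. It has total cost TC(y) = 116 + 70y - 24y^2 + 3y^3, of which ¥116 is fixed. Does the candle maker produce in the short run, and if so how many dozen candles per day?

Strip out fixed cost: VC = 70y - 24y^2 + 3y^3. Then AVC = 70 - 24y + 3y^2 and MC = 70 - 48y + 9y^2.
AVC hits its minimum where MC = AVC, at y = 4, giving min AVC = 70 - 24·4 + 3·4^2 = ¥22.
With P < min AVC (¥10 < ¥22), every unit sold adds to the loss.
Shutting down limits the loss to fixed cost, ¥116.

Shut down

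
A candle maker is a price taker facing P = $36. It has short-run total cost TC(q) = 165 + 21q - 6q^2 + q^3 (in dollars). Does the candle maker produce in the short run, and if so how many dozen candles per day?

From TC, MC = TC'(q) = 21 - 12q + 3q^2 and AVC = VC/q = 21 - 6q + q^2.
AVC is minimized where dAVC/dq = -6 + 2q = 0, at q = 3; min AVC = 21 - 6·3 + 3^2 = $12.
Since P = $36 ≥ min AVC = $12, price covers variable cost and the firm should produce.
Solving P = MC: -15 - 12q + 3q^2 = 0 ⇒ q = -1 or 5. On the upward-sloping branch, q* = 5.
Check: AVC at q = 5 is $16 ≤ P, so revenue covers variable cost.
Profit = P·q − TC = 36·5 − 245 = -$65, a loss, but smaller than the $165 fixed cost the firm would lose by shutting down.

Produce at q = 5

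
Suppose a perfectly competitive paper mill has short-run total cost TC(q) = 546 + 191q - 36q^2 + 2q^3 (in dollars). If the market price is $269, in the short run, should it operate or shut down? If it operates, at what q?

Strip out fixed cost: VC = 191q - 36q^2 + 2q^3. Then AVC = 191 - 36q + 2q^2 and MC = 191 - 72q + 6q^2.
AVC hits its minimum where MC = AVC, at q = 9, giving min AVC = 191 - 36·9 + 2·9^2 = $29.
Since P = $269 ≥ min AVC = $29, price covers variable cost and the firm should produce.
Set P = MC: 269 = 191 - 72q + 6q^2 → -78 - 72q + 6q^2 = 0. The roots are q = -1 and q = 13; the profit-maximizing output is on the rising part of MC, so q* = 13.
Check: AVC at q = 13 is $61 ≤ P, so revenue covers variable cost.
Profit = P·q − TC = 269·13 − 1339 = $2158.

Produce at q = 13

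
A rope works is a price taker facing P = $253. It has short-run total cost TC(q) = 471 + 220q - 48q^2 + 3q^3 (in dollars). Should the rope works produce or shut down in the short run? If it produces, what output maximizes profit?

Variable cost is VC = 220q - 48q^2 + 3q^3, so AVC = VC/q = 220 - 48q + 3q^2 and MC = dTC/dq = 220 - 96q + 9q^2.
AVC hits its minimum where MC = AVC, at q = 8, giving min AVC = 220 - 48·8 + 3·8^2 = $28.
Since P = $253 ≥ min AVC = $28, price covers variable cost and the firm should produce.
Solving P = MC: -33 - 96q + 9q^2 = 0 ⇒ q = -1/3 or 11. On the upward-sloping branch, q* = 11.
Check: AVC at q = 11 is $55 ≤ P, so revenue covers variable cost.
Profit = P·q − TC = 253·11 − 1076 = $1707.

Produce at q = 11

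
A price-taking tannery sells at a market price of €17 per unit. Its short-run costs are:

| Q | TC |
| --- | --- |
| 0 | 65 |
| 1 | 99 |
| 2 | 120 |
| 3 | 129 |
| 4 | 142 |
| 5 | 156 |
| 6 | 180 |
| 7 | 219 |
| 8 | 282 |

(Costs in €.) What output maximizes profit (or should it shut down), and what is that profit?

Q = 0 (shut down); profit = -€65

Compute π = P·Q − TC at each output: Q=0: -65; Q=1: -82; Q=2: -86; Q=3: -78; Q=4: -74; Q=5: -71; Q=6: -78; Q=7: -100; Q=8: -146.
Profit is highest at Q = 0. Equivalently, the lowest AVC in the table is 91/5 ≈ €18.20 at Q = 5, and P = €17 falls below it — price never covers variable cost, so the firm shuts down and loses only its fixed cost.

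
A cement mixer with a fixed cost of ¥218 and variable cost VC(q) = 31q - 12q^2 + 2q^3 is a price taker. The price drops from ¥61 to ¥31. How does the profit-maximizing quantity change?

Output falls from 5 to 4

AVC = 31 - 12q + 2q^2, minimized at q = 3 where min AVC = ¥13. MC = 31 - 24q + 6q^2.
With P = ¥61 above the shutdown price, P = MC gives q = 5.
At P = ¥31 ≥ min AVC, set P = MC: q = 4. The firm stays open but cuts output.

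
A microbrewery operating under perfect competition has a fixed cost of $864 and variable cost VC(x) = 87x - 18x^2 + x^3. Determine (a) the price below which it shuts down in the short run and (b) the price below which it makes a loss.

Shutdown price = min AVC. AVC = 87 - 18x + x^2, with vertex at x = 9 and minimum $6.
ATC = 864/x + 87 - 18x + x^2. Setting dATC/dx = −864/x^2 − 18 + 2x = 0 gives x = 12 (since 2·12^3 − 18·12^2 = 864).
min ATC = 864/12 + 87 − 18·12 + 12^2 = $87. That is the break-even price.
For $6 ≤ P < $87 the firm produces at a loss; below $6 it shuts down.

Shutdown price = $6; break-even price = $87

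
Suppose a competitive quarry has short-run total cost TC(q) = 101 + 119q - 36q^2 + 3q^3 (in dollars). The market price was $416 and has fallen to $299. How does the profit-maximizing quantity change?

Output falls from 11 to 10

AVC = 119 - 36q + 3q^2, minimized at q = 6 where min AVC = $11. MC = 119 - 72q + 9q^2.
With P = $416 above the shutdown price, P = MC gives q = 11.
At P = $299 ≥ min AVC, set P = MC: q = 10. The firm stays open but cuts output.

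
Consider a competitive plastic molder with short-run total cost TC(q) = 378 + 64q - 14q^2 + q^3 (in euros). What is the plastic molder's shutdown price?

€15 per unit

Short-run supply begins at min AVC. From VC = 64q - 14q^2 + q^3, AVC = 64 - 14q + q^2.
At the minimum of AVC, MC = AVC. MC = 64 - 28q + 3q^2; setting MC = AVC gives 2q^2 - 14q = 0, so q = 7. min AVC = 15.
For P < €15 the firm produces nothing.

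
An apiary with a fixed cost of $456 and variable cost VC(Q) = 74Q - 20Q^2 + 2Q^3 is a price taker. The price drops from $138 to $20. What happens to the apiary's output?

Output falls from 8 to 0 (the firm shuts down)

MC = 74 - 40Q + 6Q^2; the shutdown threshold is min AVC = $24 (at Q = 5).
With P = $138 above the shutdown price, P = MC gives Q = 8.
At P = $20 < min AVC = $24, price no longer covers variable cost at any output, so the firm shuts down: Q = 0.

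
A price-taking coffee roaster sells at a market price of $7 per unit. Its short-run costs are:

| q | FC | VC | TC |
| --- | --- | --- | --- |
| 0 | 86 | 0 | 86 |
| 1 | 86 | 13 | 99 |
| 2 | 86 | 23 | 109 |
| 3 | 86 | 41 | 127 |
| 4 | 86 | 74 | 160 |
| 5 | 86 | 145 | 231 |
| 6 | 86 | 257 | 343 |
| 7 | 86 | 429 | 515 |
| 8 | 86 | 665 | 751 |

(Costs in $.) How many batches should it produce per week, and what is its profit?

q = 0 (shut down); profit = -$86

Profit at each row (π = 7q − TC): q=0: -86; q=1: -92; q=2: -95; q=3: -106; q=4: -132; q=5: -196; q=6: -301; q=7: -466; q=8: -695.
Profit is highest at q = 0. Equivalently, the lowest AVC in the table is 23/2 ≈ $11.50 at q = 2, and P = $7 falls below it — price never covers variable cost, so the firm shuts down and loses only its fixed cost.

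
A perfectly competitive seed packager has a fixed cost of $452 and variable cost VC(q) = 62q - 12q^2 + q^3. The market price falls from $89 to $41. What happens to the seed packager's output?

Output falls from 9 to 7

MC = 62 - 24q + 3q^2; the shutdown threshold is min AVC = $26 (at q = 6).
At P = $89 ≥ min AVC, set P = MC on the rising branch: q = 9.
At P = $41 ≥ min AVC, set P = MC: q = 7. The firm stays open but cuts output.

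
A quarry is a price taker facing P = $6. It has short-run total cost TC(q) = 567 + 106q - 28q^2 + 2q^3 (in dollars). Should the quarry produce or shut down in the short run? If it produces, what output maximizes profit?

From TC, MC = TC'(q) = 106 - 56q + 6q^2 and AVC = VC/q = 106 - 28q + 2q^2.
The AVC parabola has its vertex at q = 28/4 = 7, where AVC = 106 - 28·7 + 2·7^2 = $8.
P = $6 lies below min AVC = $8; no output level covers variable cost.
Shutting down limits the loss to fixed cost, $567.

Shut down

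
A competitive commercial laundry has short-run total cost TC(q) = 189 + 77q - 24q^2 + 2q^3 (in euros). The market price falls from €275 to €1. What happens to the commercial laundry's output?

Output falls from 11 to 0 (the firm shuts down)

MC = 77 - 48q + 6q^2; the shutdown threshold is min AVC = €5 (at q = 6).
With P = €275 above the shutdown price, P = MC gives q = 11.
At P = €1 < min AVC = €5, price no longer covers variable cost at any output, so the firm shuts down: q = 0.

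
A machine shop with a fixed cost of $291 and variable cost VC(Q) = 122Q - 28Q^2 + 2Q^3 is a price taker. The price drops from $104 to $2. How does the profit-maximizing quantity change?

Output falls from 9 to 0 (the firm shuts down)

MC = 122 - 56Q + 6Q^2; the shutdown threshold is min AVC = $24 (at Q = 7).
At P = $104 ≥ min AVC, set P = MC on the rising branch: Q = 9.
At P = $2 < min AVC = $24, price no longer covers variable cost at any output, so the firm shuts down: Q = 0.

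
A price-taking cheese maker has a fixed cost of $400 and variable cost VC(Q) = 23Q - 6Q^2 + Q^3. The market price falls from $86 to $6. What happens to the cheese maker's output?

Output falls from 7 to 0 (the firm shuts down)

AVC = 23 - 6Q + Q^2, minimized at Q = 3 where min AVC = $14. MC = 23 - 12Q + 3Q^2.
At P = $86 ≥ min AVC, set P = MC on the rising branch: Q = 7.
At P = $6 < min AVC = $14, price no longer covers variable cost at any output, so the firm shuts down: Q = 0.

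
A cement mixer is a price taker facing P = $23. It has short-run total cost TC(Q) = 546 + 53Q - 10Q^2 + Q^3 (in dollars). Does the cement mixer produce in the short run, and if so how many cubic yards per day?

From TC, MC = TC'(Q) = 53 - 20Q + 3Q^2 and AVC = VC/Q = 53 - 10Q + Q^2.
The AVC parabola has its vertex at Q = 10/2 = 5, where AVC = 53 - 10·5 + 5^2 = $28.
P = $23 lies below min AVC = $28; no output level covers variable cost.
The firm minimizes its loss by shutting down and losing only its fixed cost of $546.

Shut down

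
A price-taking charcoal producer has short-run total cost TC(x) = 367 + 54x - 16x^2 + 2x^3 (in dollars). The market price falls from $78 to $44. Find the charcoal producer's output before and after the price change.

MC = 54 - 32x + 6x^2; the shutdown threshold is min AVC = $22 (at x = 4).
With P = $78 above the shutdown price, P = MC gives x = 6.
At P = $44 ≥ min AVC, set P = MC: x = 5. The firm stays open but cuts output.

Output falls from 6 to 5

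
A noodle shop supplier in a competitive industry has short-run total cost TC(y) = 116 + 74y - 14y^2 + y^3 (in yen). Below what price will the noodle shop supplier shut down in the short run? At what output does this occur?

¥25 per unit, at y = 7

The firm shuts down when price falls below the minimum of average variable cost. AVC = VC/y = 74 - 14y + y^2.
At the minimum of AVC, MC = AVC. MC = 74 - 28y + 3y^2; setting MC = AVC gives 2y^2 - 14y = 0, so y = 7. min AVC = 25.
For P < ¥25 the firm produces nothing.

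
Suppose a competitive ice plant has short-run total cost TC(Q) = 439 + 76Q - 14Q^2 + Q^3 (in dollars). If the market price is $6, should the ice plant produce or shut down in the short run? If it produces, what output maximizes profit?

Shut down

From TC, MC = TC'(Q) = 76 - 28Q + 3Q^2 and AVC = VC/Q = 76 - 14Q + Q^2.
AVC hits its minimum where MC = AVC, at Q = 7, giving min AVC = 76 - 14·7 + 7^2 = $27.
Since P = $6 < min AVC = $27, price fails to cover variable cost at any output.
The firm minimizes its loss by shutting down and losing only its fixed cost of $439.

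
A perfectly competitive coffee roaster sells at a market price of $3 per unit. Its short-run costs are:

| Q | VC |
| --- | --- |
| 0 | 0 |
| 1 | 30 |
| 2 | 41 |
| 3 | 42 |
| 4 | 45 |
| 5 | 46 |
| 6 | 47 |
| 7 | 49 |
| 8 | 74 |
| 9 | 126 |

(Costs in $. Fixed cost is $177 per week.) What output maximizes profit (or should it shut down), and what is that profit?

Q = 0 (shut down); profit = -$177

Profit at each row (π = 3Q − TC): Q=0: -177; Q=1: -204; Q=2: -212; Q=3: -210; Q=4: -210; Q=5: -208; Q=6: -206; Q=7: -205; Q=8: -227; Q=9: -276.
Profit is highest at Q = 0. Equivalently, the lowest AVC in the table is 49/7 ≈ $7 at Q = 7, and P = $3 falls below it — price never covers variable cost, so the firm shuts down and loses only its fixed cost.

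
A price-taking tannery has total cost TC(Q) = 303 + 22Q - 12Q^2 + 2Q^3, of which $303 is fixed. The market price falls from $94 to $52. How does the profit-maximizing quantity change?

MC = 22 - 24Q + 6Q^2; the shutdown threshold is min AVC = $4 (at Q = 3).
At P = $94 ≥ min AVC, set P = MC on the rising branch: Q = 6.
At P = $52 ≥ min AVC, set P = MC: Q = 5. The firm stays open but cuts output.

Output falls from 6 to 5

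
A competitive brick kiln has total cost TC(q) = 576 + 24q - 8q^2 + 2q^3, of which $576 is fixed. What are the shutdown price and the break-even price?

AVC = 24 - 8q + 2q^2; minimized at q = 2, giving min AVC = $16. That is the shutdown price.
ATC = 576/q + 24 - 8q + 2q^2. Setting dATC/dq = −576/q^2 − 8 + 4q = 0 gives q = 6 (since 4·6^3 − 8·6^2 = 576).
min ATC = 576/6 + 24 − 8·6 + 2·6^2 = $144. That is the break-even price.
Between these two prices the firm operates at a loss; above $144 it earns a profit.

Shutdown price = $16; break-even price = $144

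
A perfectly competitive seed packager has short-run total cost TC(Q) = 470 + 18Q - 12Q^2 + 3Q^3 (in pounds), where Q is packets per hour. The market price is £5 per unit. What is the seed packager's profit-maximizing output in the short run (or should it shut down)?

Shut down

Variable cost is VC = 18Q - 12Q^2 + 3Q^3, so AVC = VC/Q = 18 - 12Q + 3Q^2 and MC = dTC/dQ = 18 - 24Q + 9Q^2.
The AVC parabola has its vertex at Q = 12/6 = 2, where AVC = 18 - 12·2 + 3·2^2 = £6.
With P < min AVC (£5 < £6), every unit sold adds to the loss.
Best response: produce nothing and absorb the £470 fixed cost.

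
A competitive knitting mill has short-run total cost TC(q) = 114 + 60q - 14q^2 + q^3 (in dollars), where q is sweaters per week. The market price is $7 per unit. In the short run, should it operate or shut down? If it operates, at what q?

Strip out fixed cost: VC = 60q - 14q^2 + q^3. Then AVC = 60 - 14q + q^2 and MC = 60 - 28q + 3q^2.
AVC hits its minimum where MC = AVC, at q = 7, giving min AVC = 60 - 14·7 + 7^2 = $11.
P = $7 lies below min AVC = $11; no output level covers variable cost.
The firm minimizes its loss by shutting down and losing only its fixed cost of $114.

Shut down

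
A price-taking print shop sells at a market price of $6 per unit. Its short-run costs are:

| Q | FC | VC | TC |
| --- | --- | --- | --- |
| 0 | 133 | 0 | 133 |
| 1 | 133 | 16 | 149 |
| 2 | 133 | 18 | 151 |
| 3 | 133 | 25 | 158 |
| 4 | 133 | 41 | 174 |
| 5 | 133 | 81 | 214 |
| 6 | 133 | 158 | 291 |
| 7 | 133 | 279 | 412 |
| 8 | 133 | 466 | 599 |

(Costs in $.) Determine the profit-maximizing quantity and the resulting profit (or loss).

Q = 0 (shut down); profit = -$133

Profit at each row (π = 6Q − TC): Q=0: -133; Q=1: -143; Q=2: -139; Q=3: -140; Q=4: -150; Q=5: -184; Q=6: -255; Q=7: -370; Q=8: -551.
Profit is highest at Q = 0. Equivalently, the lowest AVC in the table is 25/3 ≈ $8.33 at Q = 3, and P = $6 falls below it — price never covers variable cost, so the firm shuts down and loses only its fixed cost.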